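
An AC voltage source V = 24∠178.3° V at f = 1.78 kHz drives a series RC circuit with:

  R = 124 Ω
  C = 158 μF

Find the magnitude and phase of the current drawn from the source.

Step 1 — Angular frequency: ω = 2π·f = 2π·1780 = 1.118e+04 rad/s.
Step 2 — Component impedances:
  R: Z = R = 124 Ω
  C: Z = 1/(jωC) = -j/(ω·C) = 0 - j0.5659 Ω
Step 3 — Series combination: Z_total = R + C = 124 - j0.5659 Ω = 124∠-0.3° Ω.
Step 4 — Source phasor: V = 24∠178.3° V = -23.99 + j0.712 V.
Step 5 — Ohm's law: I = V / Z_total = (-23.99 + j0.712) / (124 - j0.5659) = -0.1935 + j0.004859 A.
Step 6 — Convert to polar: |I| = 0.1935 A, ∠I = 178.6°.

I = 0.1935∠178.6° A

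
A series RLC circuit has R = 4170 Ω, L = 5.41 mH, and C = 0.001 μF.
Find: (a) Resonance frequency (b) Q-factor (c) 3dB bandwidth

Step 1 — Resonance: ω₀ = 1/√(LC) = 1/√(0.00541·1e-09) = 4.299e+05 rad/s.
Step 2 — f₀ = ω₀/(2π) = 6.843e+04 Hz.
Step 3 — Series Q: Q = ω₀L/R = 4.299e+05·0.00541/4170 = 0.5578.
Step 4 — Bandwidth: Δω = ω₀/Q = 7.708e+05 rad/s; BW = Δω/(2π) = 1.227e+05 Hz.

(a) f₀ = 6.843e+04 Hz  (b) Q = 0.5578  (c) BW = 1.227e+05 Hz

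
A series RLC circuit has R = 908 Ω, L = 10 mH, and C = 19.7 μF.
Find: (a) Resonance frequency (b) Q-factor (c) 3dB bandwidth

Step 1 — Resonance: ω₀ = 1/√(LC) = 1/√(0.01·1.97e-05) = 2253 rad/s.
Step 2 — f₀ = ω₀/(2π) = 358.6 Hz.
Step 3 — Series Q: Q = ω₀L/R = 2253·0.01/908 = 0.02481.
Step 4 — Bandwidth: Δω = ω₀/Q = 9.08e+04 rad/s; BW = Δω/(2π) = 1.445e+04 Hz.

(a) f₀ = 358.6 Hz  (b) Q = 0.02481  (c) BW = 1.445e+04 Hz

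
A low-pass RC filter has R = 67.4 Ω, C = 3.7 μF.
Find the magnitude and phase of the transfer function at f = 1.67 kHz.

Step 1 — Angular frequency: ω = 2π·1670 = 1.049e+04 rad/s.
Step 2 — Transfer function: H(jω) = 1/(1 + jωRC).
Step 3 — Denominator: 1 + jωRC = 1 + j·1.049e+04·67.4·3.7e-06 = 1 + j2.617.
Step 4 — H = 0.1274 - j0.3335.
Step 5 — Magnitude: |H| = 0.357 (-8.9 dB); phase: φ = -69.1°.

|H| = 0.357 (-8.9 dB), φ = -69.1°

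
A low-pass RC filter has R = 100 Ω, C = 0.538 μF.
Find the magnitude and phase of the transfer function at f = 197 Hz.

Step 1 — Angular frequency: ω = 2π·197 = 1238 rad/s.
Step 2 — Transfer function: H(jω) = 1/(1 + jωRC).
Step 3 — Denominator: 1 + jωRC = 1 + j·1238·100·5.38e-07 = 1 + j0.06659.
Step 4 — H = 0.9956 - j0.0663.
Step 5 — Magnitude: |H| = 0.9978 (-0.0 dB); phase: φ = -3.8°.

|H| = 0.9978 (-0.0 dB), φ = -3.8°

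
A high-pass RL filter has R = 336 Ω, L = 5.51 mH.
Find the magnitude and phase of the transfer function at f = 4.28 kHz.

Step 1 — Angular frequency: ω = 2π·4280 = 2.689e+04 rad/s.
Step 2 — Transfer function: H(jω) = jωL/(R + jωL).
Step 3 — Numerator jωL = j·148.2; denominator R + jωL = 336 + j148.2.
Step 4 — H = 0.1628 + j0.3692.
Step 5 — Magnitude: |H| = 0.4035 (-7.9 dB); phase: φ = 66.2°.

|H| = 0.4035 (-7.9 dB), φ = 66.2°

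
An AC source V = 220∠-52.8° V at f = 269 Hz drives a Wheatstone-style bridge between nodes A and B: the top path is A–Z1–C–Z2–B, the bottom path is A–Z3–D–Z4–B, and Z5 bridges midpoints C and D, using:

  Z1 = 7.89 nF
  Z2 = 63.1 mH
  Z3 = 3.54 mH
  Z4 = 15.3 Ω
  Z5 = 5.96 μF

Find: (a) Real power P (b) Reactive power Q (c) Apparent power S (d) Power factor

Step 1 — Angular frequency: ω = 2π·f = 2π·269 = 1690 rad/s.
Step 2 — Component impedances:
  Z1: Z = 1/(jωC) = -j/(ω·C) = 0 - j7.499e+04 Ω
  Z2: Z = jωL = j·1690·0.0631 = 0 + j106.7 Ω
  Z3: Z = jωL = j·1690·0.00354 = 0 + j5.983 Ω
  Z4: Z = R = 15.3 Ω
  Z5: Z = 1/(jωC) = -j/(ω·C) = 0 - j99.27 Ω
Step 3 — Bridge requires nodal analysis (the Z5 bridge couples midpoints C and D, so the two paths cannot be reduced to a simple series/parallel combination). Setting node B to ground and injecting 1 A at node A, the 3-node admittance system at A, C, D solves to V_A = Z_AB = 2.965 + j12.02 Ω = 12.38∠76.1° Ω.
Step 4 — Source phasor: V = 220∠-52.8° V = 133 - j175.2 V.
Step 5 — Current: I = V / Z = -11.17 - j13.82 A = 17.77∠-128.9° A.
Step 6 — Complex power: S = V·I* = 935.7 + j3795 VA.
Step 7 — Real power: P = Re(S) = 935.7 W.
Step 8 — Reactive power: Q = Im(S) = 3795 VAR.
Step 9 — Apparent power: |S| = 3908 VA.
Step 10 — Power factor: PF = P/|S| = 0.2394 (lagging).

(a) P = 935.7 W  (b) Q = 3795 VAR  (c) S = 3908 VA  (d) PF = 0.2394 (lagging)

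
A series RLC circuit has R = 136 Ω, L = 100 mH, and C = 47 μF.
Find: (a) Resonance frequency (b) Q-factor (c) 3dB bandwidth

Step 1 — Resonance: ω₀ = 1/√(LC) = 1/√(0.1·4.7e-05) = 461.3 rad/s.
Step 2 — f₀ = ω₀/(2π) = 73.41 Hz.
Step 3 — Series Q: Q = ω₀L/R = 461.3·0.1/136 = 0.3392.
Step 4 — Bandwidth: Δω = ω₀/Q = 1360 rad/s; BW = Δω/(2π) = 216.5 Hz.

(a) f₀ = 73.41 Hz  (b) Q = 0.3392  (c) BW = 216.5 Hz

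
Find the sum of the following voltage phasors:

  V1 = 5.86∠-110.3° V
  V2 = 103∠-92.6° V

Step 1 — Convert each phasor to rectangular form:
  V1 = 5.86·(cos(-110.3°) + j·sin(-110.3°)) = -2.033 - j5.496 V
  V2 = 103·(cos(-92.6°) + j·sin(-92.6°)) = -4.672 - j102.9 V
Step 2 — Sum components: V_total = -6.705 - j108.4 V.
Step 3 — Convert to polar: |V_total| = 108.6 V, ∠V_total = -93.5°.

V_total = 108.6∠-93.5° V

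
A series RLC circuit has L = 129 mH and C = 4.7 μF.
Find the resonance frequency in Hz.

Step 1 — Resonance condition Im(Z)=0 gives ω₀ = 1/√(LC).
Step 2 — ω₀ = 1/√(0.129·4.7e-06) = 1284 rad/s.
Step 3 — f₀ = ω₀/(2π) = 204.4 Hz.

f₀ = 204.4 Hz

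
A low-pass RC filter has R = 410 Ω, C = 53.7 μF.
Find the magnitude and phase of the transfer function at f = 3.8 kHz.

Step 1 — Angular frequency: ω = 2π·3800 = 2.388e+04 rad/s.
Step 2 — Transfer function: H(jω) = 1/(1 + jωRC).
Step 3 — Denominator: 1 + jωRC = 1 + j·2.388e+04·410·5.37e-05 = 1 + j525.7.
Step 4 — H = 3.619e-06 - j0.001902.
Step 5 — Magnitude: |H| = 0.001902 (-54.4 dB); phase: φ = -89.9°.

|H| = 0.001902 (-54.4 dB), φ = -89.9°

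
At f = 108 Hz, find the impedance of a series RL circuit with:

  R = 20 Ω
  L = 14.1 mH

Step 1 — Angular frequency: ω = 2π·f = 2π·108 = 678.6 rad/s.
Step 2 — Component impedances:
  R: Z = R = 20 Ω
  L: Z = jωL = j·678.6·0.0141 = 0 + j9.568 Ω
Step 3 — Series combination: Z_total = R + L = 20 + j9.568 Ω = 22.17∠25.6° Ω.

Z = 20 + j9.568 Ω = 22.17∠25.6° Ω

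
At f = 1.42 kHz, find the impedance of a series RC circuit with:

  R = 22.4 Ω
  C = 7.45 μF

Step 1 — Angular frequency: ω = 2π·f = 2π·1420 = 8922 rad/s.
Step 2 — Component impedances:
  R: Z = R = 22.4 Ω
  C: Z = 1/(jωC) = -j/(ω·C) = 0 - j15.04 Ω
Step 3 — Series combination: Z_total = R + C = 22.4 - j15.04 Ω = 26.98∠-33.9° Ω.

Z = 22.4 - j15.04 Ω = 26.98∠-33.9° Ω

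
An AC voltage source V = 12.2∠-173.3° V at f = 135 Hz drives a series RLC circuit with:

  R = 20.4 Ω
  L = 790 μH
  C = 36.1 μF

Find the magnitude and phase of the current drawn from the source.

Step 1 — Angular frequency: ω = 2π·f = 2π·135 = 848.2 rad/s.
Step 2 — Component impedances:
  R: Z = R = 20.4 Ω
  L: Z = jωL = j·848.2·0.00079 = 0 + j0.6701 Ω
  C: Z = 1/(jωC) = -j/(ω·C) = 0 - j32.66 Ω
Step 3 — Series combination: Z_total = R + L + C = 20.4 - j31.99 Ω = 37.94∠-57.5° Ω.
Step 4 — Source phasor: V = 12.2∠-173.3° V = -12.12 - j1.423 V.
Step 5 — Ohm's law: I = V / Z_total = (-12.12 - j1.423) / (20.4 - j31.99) = -0.1401 - j0.2894 A.
Step 6 — Convert to polar: |I| = 0.3216 A, ∠I = -115.8°.

I = 0.3216∠-115.8° A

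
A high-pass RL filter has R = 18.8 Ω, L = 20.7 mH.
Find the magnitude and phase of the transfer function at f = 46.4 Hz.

Step 1 — Angular frequency: ω = 2π·46.4 = 291.5 rad/s.
Step 2 — Transfer function: H(jω) = jωL/(R + jωL).
Step 3 — Numerator jωL = j·6.035; denominator R + jωL = 18.8 + j6.035.
Step 4 — H = 0.09342 + j0.291.
Step 5 — Magnitude: |H| = 0.3056 (-10.3 dB); phase: φ = 72.2°.

|H| = 0.3056 (-10.3 dB), φ = 72.2°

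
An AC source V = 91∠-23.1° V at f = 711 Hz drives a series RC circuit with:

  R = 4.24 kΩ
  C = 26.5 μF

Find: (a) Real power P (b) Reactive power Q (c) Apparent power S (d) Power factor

Step 1 — Angular frequency: ω = 2π·f = 2π·711 = 4467 rad/s.
Step 2 — Component impedances:
  R: Z = R = 4240 Ω
  C: Z = 1/(jωC) = -j/(ω·C) = 0 - j8.447 Ω
Step 3 — Series combination: Z_total = R + C = 4240 - j8.447 Ω = 4240∠-0.1° Ω.
Step 4 — Source phasor: V = 91∠-23.1° V = 83.7 - j35.7 V.
Step 5 — Current: I = V / Z = 0.01976 - j0.008381 A = 0.02146∠-23.0° A.
Step 6 — Complex power: S = V·I* = 1.953 - j0.003891 VA.
Step 7 — Real power: P = Re(S) = 1.953 W.
Step 8 — Reactive power: Q = Im(S) = -0.003891 VAR.
Step 9 — Apparent power: |S| = 1.953 VA.
Step 10 — Power factor: PF = P/|S| = 1 (leading).

(a) P = 1.953 W  (b) Q = -0.003891 VAR  (c) S = 1.953 VA  (d) PF = 1 (leading)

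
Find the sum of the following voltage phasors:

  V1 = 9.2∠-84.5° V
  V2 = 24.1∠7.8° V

Step 1 — Convert each phasor to rectangular form:
  V1 = 9.2·(cos(-84.5°) + j·sin(-84.5°)) = 0.8818 - j9.158 V
  V2 = 24.1·(cos(7.8°) + j·sin(7.8°)) = 23.88 + j3.271 V
Step 2 — Sum components: V_total = 24.76 - j5.887 V.
Step 3 — Convert to polar: |V_total| = 25.45 V, ∠V_total = -13.4°.

V_total = 25.45∠-13.4° V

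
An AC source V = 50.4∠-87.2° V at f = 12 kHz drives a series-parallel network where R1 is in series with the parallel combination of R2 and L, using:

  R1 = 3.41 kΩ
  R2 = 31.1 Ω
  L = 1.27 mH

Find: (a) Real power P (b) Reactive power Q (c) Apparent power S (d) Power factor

Step 1 — Angular frequency: ω = 2π·f = 2π·1.2e+04 = 7.54e+04 rad/s.
Step 2 — Component impedances:
  R1: Z = R = 3410 Ω
  R2: Z = R = 31.1 Ω
  L: Z = jωL = j·7.54e+04·0.00127 = 0 + j95.76 Ω
Step 3 — Parallel branch: R2 || L = 1/(1/R2 + 1/L) = 28.13 + j9.137 Ω.
Step 4 — Series with R1: Z_total = R1 + (R2 || L) = 3438 + j9.137 Ω = 3438∠0.2° Ω.
Step 5 — Source phasor: V = 50.4∠-87.2° V = 2.462 - j50.34 V.
Step 6 — Current: I = V / Z = 0.0006772 - j0.01464 A = 0.01466∠-87.4° A.
Step 7 — Complex power: S = V·I* = 0.7388 + j0.001963 VA.
Step 8 — Real power: P = Re(S) = 0.7388 W.
Step 9 — Reactive power: Q = Im(S) = 0.001963 VAR.
Step 10 — Apparent power: |S| = 0.7388 VA.
Step 11 — Power factor: PF = P/|S| = 1 (lagging).

(a) P = 0.7388 W  (b) Q = 0.001963 VAR  (c) S = 0.7388 VA  (d) PF = 1 (lagging)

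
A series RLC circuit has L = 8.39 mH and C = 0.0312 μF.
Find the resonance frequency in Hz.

Step 1 — Resonance condition Im(Z)=0 gives ω₀ = 1/√(LC).
Step 2 — ω₀ = 1/√(0.00839·3.12e-08) = 6.181e+04 rad/s.
Step 3 — f₀ = ω₀/(2π) = 9837 Hz.

f₀ = 9837 Hz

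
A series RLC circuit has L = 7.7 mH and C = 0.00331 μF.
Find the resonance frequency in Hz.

Step 1 — Resonance condition Im(Z)=0 gives ω₀ = 1/√(LC).
Step 2 — ω₀ = 1/√(0.0077·3.31e-09) = 1.981e+05 rad/s.
Step 3 — f₀ = ω₀/(2π) = 3.153e+04 Hz.

f₀ = 3.153e+04 Hz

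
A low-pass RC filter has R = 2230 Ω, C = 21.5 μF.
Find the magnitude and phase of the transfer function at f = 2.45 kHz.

Step 1 — Angular frequency: ω = 2π·2450 = 1.539e+04 rad/s.
Step 2 — Transfer function: H(jω) = 1/(1 + jωRC).
Step 3 — Denominator: 1 + jωRC = 1 + j·1.539e+04·2230·2.15e-05 = 1 + j738.1.
Step 4 — H = 1.836e-06 - j0.001355.
Step 5 — Magnitude: |H| = 0.001355 (-57.4 dB); phase: φ = -89.9°.

|H| = 0.001355 (-57.4 dB), φ = -89.9°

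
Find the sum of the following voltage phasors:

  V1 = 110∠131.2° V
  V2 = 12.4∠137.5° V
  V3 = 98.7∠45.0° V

Step 1 — Convert each phasor to rectangular form:
  V1 = 110·(cos(131.2°) + j·sin(131.2°)) = -72.46 + j82.77 V
  V2 = 12.4·(cos(137.5°) + j·sin(137.5°)) = -9.142 + j8.377 V
  V3 = 98.7·(cos(45.0°) + j·sin(45.0°)) = 69.79 + j69.79 V
Step 2 — Sum components: V_total = -11.81 + j160.9 V.
Step 3 — Convert to polar: |V_total| = 161.4 V, ∠V_total = 94.2°.

V_total = 161.4∠94.2° V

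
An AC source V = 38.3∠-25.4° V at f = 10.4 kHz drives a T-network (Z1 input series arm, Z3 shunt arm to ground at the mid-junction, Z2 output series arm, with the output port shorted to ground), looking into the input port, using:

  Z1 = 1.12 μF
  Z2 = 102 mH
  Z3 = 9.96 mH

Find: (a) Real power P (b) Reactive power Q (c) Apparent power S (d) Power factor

Step 1 — Angular frequency: ω = 2π·f = 2π·1.04e+04 = 6.535e+04 rad/s.
Step 2 — Component impedances:
  Z1: Z = 1/(jωC) = -j/(ω·C) = 0 - j13.66 Ω
  Z2: Z = jωL = j·6.535e+04·0.102 = 0 + j6665 Ω
  Z3: Z = jωL = j·6.535e+04·0.00996 = 0 + j650.8 Ω
Step 3 — With the output port shorted to ground, the output series arm Z2 runs from the junction to ground; the shunt arm Z3 also runs from the junction to ground. They appear in parallel: Z3 || Z2 = 0 + j592.9 Ω.
Step 4 — Series with input arm Z1: Z_in = Z1 + (Z3 || Z2) = 0 + j579.3 Ω = 579.3∠90.0° Ω.
Step 5 — Source phasor: V = 38.3∠-25.4° V = 34.6 - j16.43 V.
Step 6 — Current: I = V / Z = -0.02836 - j0.05973 A = 0.06612∠-115.4° A.
Step 7 — Complex power: S = V·I* = 0 + j2.532 VA.
Step 8 — Real power: P = Re(S) = 0 W.
Step 9 — Reactive power: Q = Im(S) = 2.532 VAR.
Step 10 — Apparent power: |S| = 2.532 VA.
Step 11 — Power factor: PF = P/|S| = 0 (lagging).

(a) P = 0 W  (b) Q = 2.532 VAR  (c) S = 2.532 VA  (d) PF = 0 (lagging)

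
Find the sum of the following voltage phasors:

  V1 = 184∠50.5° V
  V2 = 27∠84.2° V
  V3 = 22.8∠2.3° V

Step 1 — Convert each phasor to rectangular form:
  V1 = 184·(cos(50.5°) + j·sin(50.5°)) = 117 + j142 V
  V2 = 27·(cos(84.2°) + j·sin(84.2°)) = 2.729 + j26.86 V
  V3 = 22.8·(cos(2.3°) + j·sin(2.3°)) = 22.78 + j0.915 V
Step 2 — Sum components: V_total = 142.5 + j169.8 V.
Step 3 — Convert to polar: |V_total| = 221.7 V, ∠V_total = 50.0°.

V_total = 221.7∠50.0° V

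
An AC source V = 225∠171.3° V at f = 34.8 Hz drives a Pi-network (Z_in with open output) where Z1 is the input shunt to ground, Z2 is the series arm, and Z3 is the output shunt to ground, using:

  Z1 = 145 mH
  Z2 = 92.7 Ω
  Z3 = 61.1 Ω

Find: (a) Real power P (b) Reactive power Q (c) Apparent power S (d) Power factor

Step 1 — Angular frequency: ω = 2π·f = 2π·34.8 = 218.7 rad/s.
Step 2 — Component impedances:
  Z1: Z = jωL = j·218.7·0.145 = 0 + j31.7 Ω
  Z2: Z = R = 92.7 Ω
  Z3: Z = R = 61.1 Ω
Step 3 — With open output, the series arm Z2 and the output shunt Z3 appear in series to ground: Z2 + Z3 = 153.8 Ω.
Step 4 — Parallel with input shunt Z1: Z_in = Z1 || (Z2 + Z3) = 6.269 + j30.41 Ω = 31.05∠78.4° Ω.
Step 5 — Source phasor: V = 225∠171.3° V = -222.4 + j34.03 V.
Step 6 — Current: I = V / Z = -0.3727 + j7.236 A = 7.246∠92.9° A.
Step 7 — Complex power: S = V·I* = 329.2 + j1597 VA.
Step 8 — Real power: P = Re(S) = 329.2 W.
Step 9 — Reactive power: Q = Im(S) = 1597 VAR.
Step 10 — Apparent power: |S| = 1630 VA.
Step 11 — Power factor: PF = P/|S| = 0.2019 (lagging).

(a) P = 329.2 W  (b) Q = 1597 VAR  (c) S = 1630 VA  (d) PF = 0.2019 (lagging)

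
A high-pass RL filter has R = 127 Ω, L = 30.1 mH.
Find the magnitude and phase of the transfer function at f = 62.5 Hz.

Step 1 — Angular frequency: ω = 2π·62.5 = 392.7 rad/s.
Step 2 — Transfer function: H(jω) = jωL/(R + jωL).
Step 3 — Numerator jωL = j·11.82; denominator R + jωL = 127 + j11.82.
Step 4 — H = 0.008588 + j0.09227.
Step 5 — Magnitude: |H| = 0.09267 (-20.7 dB); phase: φ = 84.7°.

|H| = 0.09267 (-20.7 dB), φ = 84.7°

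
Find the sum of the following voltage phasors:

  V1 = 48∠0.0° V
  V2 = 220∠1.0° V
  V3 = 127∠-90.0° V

Step 1 — Convert each phasor to rectangular form:
  V1 = 48·(cos(0.0°) + j·sin(0.0°)) = 48 V
  V2 = 220·(cos(1.0°) + j·sin(1.0°)) = 220 + j3.84 V
  V3 = 127·(cos(-90.0°) + j·sin(-90.0°)) = 0 - j127 V
Step 2 — Sum components: V_total = 268 - j123.2 V.
Step 3 — Convert to polar: |V_total| = 294.9 V, ∠V_total = -24.7°.

V_total = 294.9∠-24.7° V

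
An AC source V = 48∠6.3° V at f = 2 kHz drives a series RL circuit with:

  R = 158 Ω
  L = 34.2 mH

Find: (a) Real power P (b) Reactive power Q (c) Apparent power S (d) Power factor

Step 1 — Angular frequency: ω = 2π·f = 2π·2000 = 1.257e+04 rad/s.
Step 2 — Component impedances:
  R: Z = R = 158 Ω
  L: Z = jωL = j·1.257e+04·0.0342 = 0 + j429.8 Ω
Step 3 — Series combination: Z_total = R + L = 158 + j429.8 Ω = 457.9∠69.8° Ω.
Step 4 — Source phasor: V = 48∠6.3° V = 47.71 + j5.267 V.
Step 5 — Current: I = V / Z = 0.04675 - j0.09383 A = 0.1048∠-63.5° A.
Step 6 — Complex power: S = V·I* = 1.736 + j4.723 VA.
Step 7 — Real power: P = Re(S) = 1.736 W.
Step 8 — Reactive power: Q = Im(S) = 4.723 VAR.
Step 9 — Apparent power: |S| = 5.032 VA.
Step 10 — Power factor: PF = P/|S| = 0.3451 (lagging).

(a) P = 1.736 W  (b) Q = 4.723 VAR  (c) S = 5.032 VA  (d) PF = 0.3451 (lagging)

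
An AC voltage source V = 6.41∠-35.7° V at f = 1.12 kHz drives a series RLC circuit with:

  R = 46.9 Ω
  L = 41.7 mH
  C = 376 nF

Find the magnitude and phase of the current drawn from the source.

Step 1 — Angular frequency: ω = 2π·f = 2π·1120 = 7037 rad/s.
Step 2 — Component impedances:
  R: Z = R = 46.9 Ω
  L: Z = jωL = j·7037·0.0417 = 0 + j293.4 Ω
  C: Z = 1/(jωC) = -j/(ω·C) = 0 - j377.9 Ω
Step 3 — Series combination: Z_total = R + L + C = 46.9 - j84.48 Ω = 96.63∠-61.0° Ω.
Step 4 — Source phasor: V = 6.41∠-35.7° V = 5.205 - j3.74 V.
Step 5 — Ohm's law: I = V / Z_total = (5.205 - j3.74) / (46.9 - j84.48) = 0.05999 + j0.02831 A.
Step 6 — Convert to polar: |I| = 0.06634 A, ∠I = 25.3°.

I = 0.06634∠25.3° A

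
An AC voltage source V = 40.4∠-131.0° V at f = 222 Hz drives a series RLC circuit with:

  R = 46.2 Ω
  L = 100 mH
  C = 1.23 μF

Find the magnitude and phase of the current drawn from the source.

Step 1 — Angular frequency: ω = 2π·f = 2π·222 = 1395 rad/s.
Step 2 — Component impedances:
  R: Z = R = 46.2 Ω
  L: Z = jωL = j·1395·0.1 = 0 + j139.5 Ω
  C: Z = 1/(jωC) = -j/(ω·C) = 0 - j582.9 Ω
Step 3 — Series combination: Z_total = R + L + C = 46.2 - j443.4 Ω = 445.8∠-84.1° Ω.
Step 4 — Source phasor: V = 40.4∠-131.0° V = -26.5 - j30.49 V.
Step 5 — Ohm's law: I = V / Z_total = (-26.5 - j30.49) / (46.2 - j443.4) = 0.06187 - j0.06623 A.
Step 6 — Convert to polar: |I| = 0.09063 A, ∠I = -46.9°.

I = 0.09063∠-46.9° A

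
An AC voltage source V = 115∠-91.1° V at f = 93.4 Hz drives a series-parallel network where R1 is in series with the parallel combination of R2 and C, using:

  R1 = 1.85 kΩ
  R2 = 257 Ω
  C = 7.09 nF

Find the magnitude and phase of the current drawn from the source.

Step 1 — Angular frequency: ω = 2π·f = 2π·93.4 = 586.8 rad/s.
Step 2 — Component impedances:
  R1: Z = R = 1850 Ω
  R2: Z = R = 257 Ω
  C: Z = 1/(jωC) = -j/(ω·C) = 0 - j2.403e+05 Ω
Step 3 — Parallel branch: R2 || C = 1/(1/R2 + 1/C) = 257 - j0.2748 Ω.
Step 4 — Series with R1: Z_total = R1 + (R2 || C) = 2107 - j0.2748 Ω = 2107∠-0.0° Ω.
Step 5 — Source phasor: V = 115∠-91.1° V = -2.208 - j115 V.
Step 6 — Ohm's law: I = V / Z_total = (-2.208 - j115) / (2107 - j0.2748) = -0.001041 - j0.05457 A.
Step 7 — Convert to polar: |I| = 0.05458 A, ∠I = -91.1°.

I = 0.05458∠-91.1° A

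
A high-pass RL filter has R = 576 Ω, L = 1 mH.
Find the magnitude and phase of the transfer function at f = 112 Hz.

Step 1 — Angular frequency: ω = 2π·112 = 703.7 rad/s.
Step 2 — Transfer function: H(jω) = jωL/(R + jωL).
Step 3 — Numerator jωL = j·0.7037; denominator R + jωL = 576 + j0.7037.
Step 4 — H = 1.493e-06 + j0.001222.
Step 5 — Magnitude: |H| = 0.001222 (-58.3 dB); phase: φ = 89.9°.

|H| = 0.001222 (-58.3 dB), φ = 89.9°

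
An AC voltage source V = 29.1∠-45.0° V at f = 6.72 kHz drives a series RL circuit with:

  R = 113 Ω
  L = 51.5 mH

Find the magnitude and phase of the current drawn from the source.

Step 1 — Angular frequency: ω = 2π·f = 2π·6720 = 4.222e+04 rad/s.
Step 2 — Component impedances:
  R: Z = R = 113 Ω
  L: Z = jωL = j·4.222e+04·0.0515 = 0 + j2174 Ω
Step 3 — Series combination: Z_total = R + L = 113 + j2174 Ω = 2177∠87.0° Ω.
Step 4 — Source phasor: V = 29.1∠-45.0° V = 20.58 - j20.58 V.
Step 5 — Ohm's law: I = V / Z_total = (20.58 - j20.58) / (113 + j2174) = -0.008947 - j0.009928 A.
Step 6 — Convert to polar: |I| = 0.01336 A, ∠I = -132.0°.

I = 0.01336∠-132.0° A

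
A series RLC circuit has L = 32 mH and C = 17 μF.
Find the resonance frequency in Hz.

Step 1 — Resonance condition Im(Z)=0 gives ω₀ = 1/√(LC).
Step 2 — ω₀ = 1/√(0.032·1.7e-05) = 1356 rad/s.
Step 3 — f₀ = ω₀/(2π) = 215.8 Hz.

f₀ = 215.8 Hz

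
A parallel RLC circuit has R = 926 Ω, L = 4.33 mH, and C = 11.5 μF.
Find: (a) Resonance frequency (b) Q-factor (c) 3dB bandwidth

Step 1 — Resonance: ω₀ = 1/√(LC) = 1/√(0.00433·1.15e-05) = 4481 rad/s.
Step 2 — f₀ = ω₀/(2π) = 713.2 Hz.
Step 3 — Parallel Q: Q = R/(ω₀L) = 926/(4481·0.00433) = 47.72.
Step 4 — Bandwidth: Δω = ω₀/Q = 93.91 rad/s; BW = Δω/(2π) = 14.95 Hz.

(a) f₀ = 713.2 Hz  (b) Q = 47.72  (c) BW = 14.95 Hz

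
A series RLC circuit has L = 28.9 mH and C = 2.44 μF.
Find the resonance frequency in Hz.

Step 1 — Resonance condition Im(Z)=0 gives ω₀ = 1/√(LC).
Step 2 — ω₀ = 1/√(0.0289·2.44e-06) = 3766 rad/s.
Step 3 — f₀ = ω₀/(2π) = 599.3 Hz.

f₀ = 599.3 Hz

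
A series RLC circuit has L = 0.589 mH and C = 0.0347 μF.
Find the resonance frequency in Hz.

Step 1 — Resonance condition Im(Z)=0 gives ω₀ = 1/√(LC).
Step 2 — ω₀ = 1/√(0.000589·3.47e-08) = 2.212e+05 rad/s.
Step 3 — f₀ = ω₀/(2π) = 3.52e+04 Hz.

f₀ = 3.52e+04 Hz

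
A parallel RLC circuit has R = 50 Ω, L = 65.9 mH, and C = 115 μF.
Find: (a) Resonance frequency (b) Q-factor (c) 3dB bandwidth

Step 1 — Resonance: ω₀ = 1/√(LC) = 1/√(0.0659·0.000115) = 363.3 rad/s.
Step 2 — f₀ = ω₀/(2π) = 57.81 Hz.
Step 3 — Parallel Q: Q = R/(ω₀L) = 50/(363.3·0.0659) = 2.089.
Step 4 — Bandwidth: Δω = ω₀/Q = 173.9 rad/s; BW = Δω/(2π) = 27.68 Hz.

(a) f₀ = 57.81 Hz  (b) Q = 2.089  (c) BW = 27.68 Hz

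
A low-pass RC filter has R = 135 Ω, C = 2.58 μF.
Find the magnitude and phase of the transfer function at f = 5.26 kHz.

Step 1 — Angular frequency: ω = 2π·5260 = 3.305e+04 rad/s.
Step 2 — Transfer function: H(jω) = 1/(1 + jωRC).
Step 3 — Denominator: 1 + jωRC = 1 + j·3.305e+04·135·2.58e-06 = 1 + j11.51.
Step 4 — H = 0.00749 - j0.08622.
Step 5 — Magnitude: |H| = 0.08655 (-21.3 dB); phase: φ = -85.0°.

|H| = 0.08655 (-21.3 dB), φ = -85.0°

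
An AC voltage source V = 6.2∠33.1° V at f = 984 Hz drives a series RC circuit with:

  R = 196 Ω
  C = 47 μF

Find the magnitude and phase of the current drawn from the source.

Step 1 — Angular frequency: ω = 2π·f = 2π·984 = 6183 rad/s.
Step 2 — Component impedances:
  R: Z = R = 196 Ω
  C: Z = 1/(jωC) = -j/(ω·C) = 0 - j3.441 Ω
Step 3 — Series combination: Z_total = R + C = 196 - j3.441 Ω = 196∠-1.0° Ω.
Step 4 — Source phasor: V = 6.2∠33.1° V = 5.194 + j3.386 V.
Step 5 — Ohm's law: I = V / Z_total = (5.194 + j3.386) / (196 - j3.441) = 0.02619 + j0.01773 A.
Step 6 — Convert to polar: |I| = 0.03163 A, ∠I = 34.1°.

I = 0.03163∠34.1° A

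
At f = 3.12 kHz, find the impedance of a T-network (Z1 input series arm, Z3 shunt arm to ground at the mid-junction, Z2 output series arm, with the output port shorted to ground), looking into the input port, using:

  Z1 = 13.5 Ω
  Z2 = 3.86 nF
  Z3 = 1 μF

Step 1 — Angular frequency: ω = 2π·f = 2π·3120 = 1.96e+04 rad/s.
Step 2 — Component impedances:
  Z1: Z = R = 13.5 Ω
  Z2: Z = 1/(jωC) = -j/(ω·C) = 0 - j1.322e+04 Ω
  Z3: Z = 1/(jωC) = -j/(ω·C) = 0 - j51.01 Ω
Step 3 — With the output port shorted to ground, the output series arm Z2 runs from the junction to ground; the shunt arm Z3 also runs from the junction to ground. They appear in parallel: Z3 || Z2 = 0 - j50.82 Ω.
Step 4 — Series with input arm Z1: Z_in = Z1 + (Z3 || Z2) = 13.5 - j50.82 Ω = 52.58∠-75.1° Ω.

Z = 13.5 - j50.82 Ω = 52.58∠-75.1° Ω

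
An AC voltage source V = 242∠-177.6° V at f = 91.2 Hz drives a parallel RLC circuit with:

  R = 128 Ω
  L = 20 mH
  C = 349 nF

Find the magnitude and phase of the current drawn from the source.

Step 1 — Angular frequency: ω = 2π·f = 2π·91.2 = 573 rad/s.
Step 2 — Component impedances:
  R: Z = R = 128 Ω
  L: Z = jωL = j·573·0.02 = 0 + j11.46 Ω
  C: Z = 1/(jωC) = -j/(ω·C) = 0 - j5000 Ω
Step 3 — Parallel combination: 1/Z_total = 1/R + 1/L + 1/C; Z_total = 1.023 + j11.4 Ω = 11.44∠84.9° Ω.
Step 4 — Source phasor: V = 242∠-177.6° V = -241.8 - j10.13 V.
Step 5 — Ohm's law: I = V / Z_total = (-241.8 - j10.13) / (1.023 + j11.4) = -2.771 + j20.97 A.
Step 6 — Convert to polar: |I| = 21.15 A, ∠I = 97.5°.

I = 21.15∠97.5° A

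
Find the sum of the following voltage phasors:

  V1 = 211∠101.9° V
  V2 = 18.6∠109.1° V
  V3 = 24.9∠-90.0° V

Step 1 — Convert each phasor to rectangular form:
  V1 = 211·(cos(101.9°) + j·sin(101.9°)) = -43.51 + j206.5 V
  V2 = 18.6·(cos(109.1°) + j·sin(109.1°)) = -6.086 + j17.58 V
  V3 = 24.9·(cos(-90.0°) + j·sin(-90.0°)) = 0 - j24.9 V
Step 2 — Sum components: V_total = -49.6 + j199.1 V.
Step 3 — Convert to polar: |V_total| = 205.2 V, ∠V_total = 104.0°.

V_total = 205.2∠104.0° V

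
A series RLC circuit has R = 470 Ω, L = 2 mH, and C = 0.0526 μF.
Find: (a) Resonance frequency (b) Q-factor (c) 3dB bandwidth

Step 1 — Resonance: ω₀ = 1/√(LC) = 1/√(0.002·5.26e-08) = 9.75e+04 rad/s.
Step 2 — f₀ = ω₀/(2π) = 1.552e+04 Hz.
Step 3 — Series Q: Q = ω₀L/R = 9.75e+04·0.002/470 = 0.4149.
Step 4 — Bandwidth: Δω = ω₀/Q = 2.35e+05 rad/s; BW = Δω/(2π) = 3.74e+04 Hz.

(a) f₀ = 1.552e+04 Hz  (b) Q = 0.4149  (c) BW = 3.74e+04 Hz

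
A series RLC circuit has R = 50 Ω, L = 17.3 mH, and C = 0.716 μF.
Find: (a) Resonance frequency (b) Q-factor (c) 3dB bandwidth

Step 1 — Resonance condition Im(Z)=0 gives ω₀ = 1/√(LC).
Step 2 — ω₀ = 1/√(0.0173·7.16e-07) = 8985 rad/s.
Step 3 — f₀ = ω₀/(2π) = 1430 Hz.
Step 4 — Series Q: Q = ω₀L/R = 8985·0.0173/50 = 3.109.
Step 5 — 3dB bandwidth: Δω = ω₀/Q = 2890 rad/s; BW = Δω/(2π) = 460 Hz.

(a) f₀ = 1430 Hz  (b) Q = 3.109  (c) BW = 460 Hz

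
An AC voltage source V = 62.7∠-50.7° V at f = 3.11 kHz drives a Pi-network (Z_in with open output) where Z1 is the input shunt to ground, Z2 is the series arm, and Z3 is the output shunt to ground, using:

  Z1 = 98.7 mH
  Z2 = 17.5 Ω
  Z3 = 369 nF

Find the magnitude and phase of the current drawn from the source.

Step 1 — Angular frequency: ω = 2π·f = 2π·3110 = 1.954e+04 rad/s.
Step 2 — Component impedances:
  Z1: Z = jωL = j·1.954e+04·0.0987 = 0 + j1929 Ω
  Z2: Z = R = 17.5 Ω
  Z3: Z = 1/(jωC) = -j/(ω·C) = 0 - j138.7 Ω
Step 3 — With open output, the series arm Z2 and the output shunt Z3 appear in series to ground: Z2 + Z3 = 17.5 - j138.7 Ω.
Step 4 — Parallel with input shunt Z1: Z_in = Z1 || (Z2 + Z3) = 20.31 - j149.2 Ω = 150.6∠-82.2° Ω.
Step 5 — Source phasor: V = 62.7∠-50.7° V = 39.71 - j48.52 V.
Step 6 — Ohm's law: I = V / Z_total = (39.71 - j48.52) / (20.31 - j149.2) = 0.3548 + j0.2178 A.
Step 7 — Convert to polar: |I| = 0.4163 A, ∠I = 31.5°.

I = 0.4163∠31.5° A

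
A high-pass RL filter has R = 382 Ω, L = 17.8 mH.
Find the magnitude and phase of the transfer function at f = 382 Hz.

Step 1 — Angular frequency: ω = 2π·382 = 2400 rad/s.
Step 2 — Transfer function: H(jω) = jωL/(R + jωL).
Step 3 — Numerator jωL = j·42.72; denominator R + jωL = 382 + j42.72.
Step 4 — H = 0.01235 + j0.1105.
Step 5 — Magnitude: |H| = 0.1111 (-19.1 dB); phase: φ = 83.6°.

|H| = 0.1111 (-19.1 dB), φ = 83.6°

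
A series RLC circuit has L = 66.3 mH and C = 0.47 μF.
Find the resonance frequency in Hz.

Step 1 — Resonance condition Im(Z)=0 gives ω₀ = 1/√(LC).
Step 2 — ω₀ = 1/√(0.0663·4.7e-07) = 5665 rad/s.
Step 3 — f₀ = ω₀/(2π) = 901.6 Hz.

f₀ = 901.6 Hz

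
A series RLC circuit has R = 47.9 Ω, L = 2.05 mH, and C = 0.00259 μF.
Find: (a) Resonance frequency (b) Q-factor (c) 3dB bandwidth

Step 1 — Resonance: ω₀ = 1/√(LC) = 1/√(0.00205·2.59e-09) = 4.34e+05 rad/s.
Step 2 — f₀ = ω₀/(2π) = 6.907e+04 Hz.
Step 3 — Series Q: Q = ω₀L/R = 4.34e+05·0.00205/47.9 = 18.57.
Step 4 — Bandwidth: Δω = ω₀/Q = 2.337e+04 rad/s; BW = Δω/(2π) = 3719 Hz.

(a) f₀ = 6.907e+04 Hz  (b) Q = 18.57  (c) BW = 3719 Hz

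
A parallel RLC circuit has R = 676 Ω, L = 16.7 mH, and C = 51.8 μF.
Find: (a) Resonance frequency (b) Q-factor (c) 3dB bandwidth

Step 1 — Resonance: ω₀ = 1/√(LC) = 1/√(0.0167·5.18e-05) = 1075 rad/s.
Step 2 — f₀ = ω₀/(2π) = 171.1 Hz.
Step 3 — Parallel Q: Q = R/(ω₀L) = 676/(1075·0.0167) = 37.65.
Step 4 — Bandwidth: Δω = ω₀/Q = 28.56 rad/s; BW = Δω/(2π) = 4.545 Hz.

(a) f₀ = 171.1 Hz  (b) Q = 37.65  (c) BW = 4.545 Hz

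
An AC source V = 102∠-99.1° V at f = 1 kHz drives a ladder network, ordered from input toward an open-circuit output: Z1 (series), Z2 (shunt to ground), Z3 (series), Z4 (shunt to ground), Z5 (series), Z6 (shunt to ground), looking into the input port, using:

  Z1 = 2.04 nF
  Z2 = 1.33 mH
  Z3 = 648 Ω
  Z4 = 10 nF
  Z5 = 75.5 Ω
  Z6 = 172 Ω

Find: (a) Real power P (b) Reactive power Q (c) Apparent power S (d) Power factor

Step 1 — Angular frequency: ω = 2π·f = 2π·1000 = 6283 rad/s.
Step 2 — Component impedances:
  Z1: Z = 1/(jωC) = -j/(ω·C) = 0 - j7.802e+04 Ω
  Z2: Z = jωL = j·6283·0.00133 = 0 + j8.357 Ω
  Z3: Z = R = 648 Ω
  Z4: Z = 1/(jωC) = -j/(ω·C) = 0 - j1.592e+04 Ω
  Z5: Z = R = 75.5 Ω
  Z6: Z = R = 172 Ω
Step 3 — Ladder network (open output): work backward from the far end, alternating series and parallel combinations. Z_in = 0.07799 - j7.801e+04 Ω = 7.801e+04∠-90.0° Ω.
Step 4 — Source phasor: V = 102∠-99.1° V = -16.13 - j100.7 V.
Step 5 — Current: I = V / Z = 0.001291 - j0.0002068 A = 0.001308∠-9.1° A.
Step 6 — Complex power: S = V·I* = 1.333e-07 - j0.1334 VA.
Step 7 — Real power: P = Re(S) = 1.333e-07 W.
Step 8 — Reactive power: Q = Im(S) = -0.1334 VAR.
Step 9 — Apparent power: |S| = 0.1334 VA.
Step 10 — Power factor: PF = P/|S| = 9.997e-07 (leading).

(a) P = 1.333e-07 W  (b) Q = -0.1334 VAR  (c) S = 0.1334 VA  (d) PF = 9.997e-07 (leading)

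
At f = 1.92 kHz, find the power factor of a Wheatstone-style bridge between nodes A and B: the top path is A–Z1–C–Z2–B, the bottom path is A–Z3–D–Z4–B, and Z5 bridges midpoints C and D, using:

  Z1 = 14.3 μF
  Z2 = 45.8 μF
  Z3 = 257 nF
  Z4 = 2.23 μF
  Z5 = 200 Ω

Step 1 — Angular frequency: ω = 2π·f = 2π·1920 = 1.206e+04 rad/s.
Step 2 — Component impedances:
  Z1: Z = 1/(jωC) = -j/(ω·C) = 0 - j5.797 Ω
  Z2: Z = 1/(jωC) = -j/(ω·C) = 0 - j1.81 Ω
  Z3: Z = 1/(jωC) = -j/(ω·C) = 0 - j322.5 Ω
  Z4: Z = 1/(jωC) = -j/(ω·C) = 0 - j37.17 Ω
  Z5: Z = R = 200 Ω
Step 3 — Bridge requires nodal analysis (the Z5 bridge couples midpoints C and D, so the two paths cannot be reduced to a simple series/parallel combination). Setting node B to ground and injecting 1 A at node A, the 3-node admittance system at A, C, D solves to V_A = Z_AB = 0.004878 - j7.448 Ω = 7.448∠-90.0° Ω.
Step 4 — Power factor: PF = cos(φ) = Re(Z)/|Z| = 0.0048784/7.4483 = 0.000655.
Step 5 — Type: Im(Z) = -7.448 ⇒ leading (phase φ = -90.0°).

PF = 0.000655 (leading, φ = -90.0°)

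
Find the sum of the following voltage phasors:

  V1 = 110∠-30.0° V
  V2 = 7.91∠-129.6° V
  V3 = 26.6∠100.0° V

Step 1 — Convert each phasor to rectangular form:
  V1 = 110·(cos(-30.0°) + j·sin(-30.0°)) = 95.26 - j55 V
  V2 = 7.91·(cos(-129.6°) + j·sin(-129.6°)) = -5.042 - j6.095 V
  V3 = 26.6·(cos(100.0°) + j·sin(100.0°)) = -4.619 + j26.2 V
Step 2 — Sum components: V_total = 85.6 - j34.9 V.
Step 3 — Convert to polar: |V_total| = 92.44 V, ∠V_total = -22.2°.

V_total = 92.44∠-22.2° V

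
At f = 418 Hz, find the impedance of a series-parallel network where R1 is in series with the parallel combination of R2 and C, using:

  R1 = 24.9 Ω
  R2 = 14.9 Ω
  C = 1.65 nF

Step 1 — Angular frequency: ω = 2π·f = 2π·418 = 2626 rad/s.
Step 2 — Component impedances:
  R1: Z = R = 24.9 Ω
  R2: Z = R = 14.9 Ω
  C: Z = 1/(jωC) = -j/(ω·C) = 0 - j2.308e+05 Ω
Step 3 — Parallel branch: R2 || C = 1/(1/R2 + 1/C) = 14.9 - j0.0009621 Ω.
Step 4 — Series with R1: Z_total = R1 + (R2 || C) = 39.8 - j0.0009621 Ω = 39.8∠-0.0° Ω.

Z = 39.8 - j0.0009621 Ω = 39.8∠-0.0° Ω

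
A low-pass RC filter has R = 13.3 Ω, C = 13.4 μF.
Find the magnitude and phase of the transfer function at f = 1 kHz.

Step 1 — Angular frequency: ω = 2π·1000 = 6283 rad/s.
Step 2 — Transfer function: H(jω) = 1/(1 + jωRC).
Step 3 — Denominator: 1 + jωRC = 1 + j·6283·13.3·1.34e-05 = 1 + j1.12.
Step 4 — H = 0.4437 - j0.4968.
Step 5 — Magnitude: |H| = 0.6661 (-3.5 dB); phase: φ = -48.2°.

|H| = 0.6661 (-3.5 dB), φ = -48.2°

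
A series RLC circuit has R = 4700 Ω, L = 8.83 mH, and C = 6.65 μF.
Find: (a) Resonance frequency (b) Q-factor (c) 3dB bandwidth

Step 1 — Resonance condition Im(Z)=0 gives ω₀ = 1/√(LC).
Step 2 — ω₀ = 1/√(0.00883·6.65e-06) = 4127 rad/s.
Step 3 — f₀ = ω₀/(2π) = 656.8 Hz.
Step 4 — Series Q: Q = ω₀L/R = 4127·0.00883/4700 = 0.007753.
Step 5 — 3dB bandwidth: Δω = ω₀/Q = 5.323e+05 rad/s; BW = Δω/(2π) = 8.471e+04 Hz.

(a) f₀ = 656.8 Hz  (b) Q = 0.007753  (c) BW = 8.471e+04 Hz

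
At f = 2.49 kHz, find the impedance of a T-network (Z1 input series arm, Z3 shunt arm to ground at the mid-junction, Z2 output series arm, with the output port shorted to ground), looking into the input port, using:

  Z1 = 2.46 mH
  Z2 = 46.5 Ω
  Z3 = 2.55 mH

Step 1 — Angular frequency: ω = 2π·f = 2π·2490 = 1.565e+04 rad/s.
Step 2 — Component impedances:
  Z1: Z = jωL = j·1.565e+04·0.00246 = 0 + j38.49 Ω
  Z2: Z = R = 46.5 Ω
  Z3: Z = jωL = j·1.565e+04·0.00255 = 0 + j39.9 Ω
Step 3 — With the output port shorted to ground, the output series arm Z2 runs from the junction to ground; the shunt arm Z3 also runs from the junction to ground. They appear in parallel: Z3 || Z2 = 19.72 + j22.98 Ω.
Step 4 — Series with input arm Z1: Z_in = Z1 + (Z3 || Z2) = 19.72 + j61.47 Ω = 64.55∠72.2° Ω.

Z = 19.72 + j61.47 Ω = 64.55∠72.2° Ω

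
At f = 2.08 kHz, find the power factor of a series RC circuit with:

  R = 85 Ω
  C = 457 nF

Step 1 — Angular frequency: ω = 2π·f = 2π·2080 = 1.307e+04 rad/s.
Step 2 — Component impedances:
  R: Z = R = 85 Ω
  C: Z = 1/(jωC) = -j/(ω·C) = 0 - j167.4 Ω
Step 3 — Series combination: Z_total = R + C = 85 - j167.4 Ω = 187.8∠-63.1° Ω.
Step 4 — Power factor: PF = cos(φ) = Re(Z)/|Z| = 85/187.77 = 0.4527.
Step 5 — Type: Im(Z) = -167.4 ⇒ leading (phase φ = -63.1°).

PF = 0.4527 (leading, φ = -63.1°)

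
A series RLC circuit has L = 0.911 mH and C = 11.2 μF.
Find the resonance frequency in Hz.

Step 1 — Resonance condition Im(Z)=0 gives ω₀ = 1/√(LC).
Step 2 — ω₀ = 1/√(0.000911·1.12e-05) = 9900 rad/s.
Step 3 — f₀ = ω₀/(2π) = 1576 Hz.

f₀ = 1576 Hz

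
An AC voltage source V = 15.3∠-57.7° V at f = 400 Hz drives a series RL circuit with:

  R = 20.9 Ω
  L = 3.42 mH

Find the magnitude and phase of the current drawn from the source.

Step 1 — Angular frequency: ω = 2π·f = 2π·400 = 2513 rad/s.
Step 2 — Component impedances:
  R: Z = R = 20.9 Ω
  L: Z = jωL = j·2513·0.00342 = 0 + j8.595 Ω
Step 3 — Series combination: Z_total = R + L = 20.9 + j8.595 Ω = 22.6∠22.4° Ω.
Step 4 — Source phasor: V = 15.3∠-57.7° V = 8.176 - j12.93 V.
Step 5 — Ohm's law: I = V / Z_total = (8.176 - j12.93) / (20.9 + j8.595) = 0.1169 - j0.6669 A.
Step 6 — Convert to polar: |I| = 0.677 A, ∠I = -80.1°.

I = 0.677∠-80.1° A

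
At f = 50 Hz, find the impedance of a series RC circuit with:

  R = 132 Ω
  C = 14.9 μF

Step 1 — Angular frequency: ω = 2π·f = 2π·50 = 314.2 rad/s.
Step 2 — Component impedances:
  R: Z = R = 132 Ω
  C: Z = 1/(jωC) = -j/(ω·C) = 0 - j213.6 Ω
Step 3 — Series combination: Z_total = R + C = 132 - j213.6 Ω = 251.1∠-58.3° Ω.

Z = 132 - j213.6 Ω = 251.1∠-58.3° Ω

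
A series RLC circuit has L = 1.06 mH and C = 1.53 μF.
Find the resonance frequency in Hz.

Step 1 — Resonance condition Im(Z)=0 gives ω₀ = 1/√(LC).
Step 2 — ω₀ = 1/√(0.00106·1.53e-06) = 2.483e+04 rad/s.
Step 3 — f₀ = ω₀/(2π) = 3952 Hz.

f₀ = 3952 Hz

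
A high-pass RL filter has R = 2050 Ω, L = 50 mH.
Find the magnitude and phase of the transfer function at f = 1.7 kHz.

Step 1 — Angular frequency: ω = 2π·1700 = 1.068e+04 rad/s.
Step 2 — Transfer function: H(jω) = jωL/(R + jωL).
Step 3 — Numerator jωL = j·534.1; denominator R + jωL = 2050 + j534.1.
Step 4 — H = 0.06356 + j0.244.
Step 5 — Magnitude: |H| = 0.2521 (-12.0 dB); phase: φ = 75.4°.

|H| = 0.2521 (-12.0 dB), φ = 75.4°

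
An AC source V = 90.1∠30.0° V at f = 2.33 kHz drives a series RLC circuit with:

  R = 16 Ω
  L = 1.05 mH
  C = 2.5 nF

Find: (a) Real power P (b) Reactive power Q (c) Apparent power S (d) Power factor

Step 1 — Angular frequency: ω = 2π·f = 2π·2330 = 1.464e+04 rad/s.
Step 2 — Component impedances:
  R: Z = R = 16 Ω
  L: Z = jωL = j·1.464e+04·0.00105 = 0 + j15.37 Ω
  C: Z = 1/(jωC) = -j/(ω·C) = 0 - j2.732e+04 Ω
Step 3 — Series combination: Z_total = R + L + C = 16 - j2.731e+04 Ω = 2.731e+04∠-90.0° Ω.
Step 4 — Source phasor: V = 90.1∠30.0° V = 78.03 + j45.05 V.
Step 5 — Current: I = V / Z = -0.001648 + j0.002858 A = 0.003299∠120.0° A.
Step 6 — Complex power: S = V·I* = 0.0001742 - j0.2973 VA.
Step 7 — Real power: P = Re(S) = 0.0001742 W.
Step 8 — Reactive power: Q = Im(S) = -0.2973 VAR.
Step 9 — Apparent power: |S| = 0.2973 VA.
Step 10 — Power factor: PF = P/|S| = 0.0005859 (leading).

(a) P = 0.0001742 W  (b) Q = -0.2973 VAR  (c) S = 0.2973 VA  (d) PF = 0.0005859 (leading)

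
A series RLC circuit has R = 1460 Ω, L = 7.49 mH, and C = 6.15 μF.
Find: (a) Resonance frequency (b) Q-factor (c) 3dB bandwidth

Step 1 — Resonance: ω₀ = 1/√(LC) = 1/√(0.00749·6.15e-06) = 4659 rad/s.
Step 2 — f₀ = ω₀/(2π) = 741.6 Hz.
Step 3 — Series Q: Q = ω₀L/R = 4659·0.00749/1460 = 0.0239.
Step 4 — Bandwidth: Δω = ω₀/Q = 1.949e+05 rad/s; BW = Δω/(2π) = 3.102e+04 Hz.

(a) f₀ = 741.6 Hz  (b) Q = 0.0239  (c) BW = 3.102e+04 Hz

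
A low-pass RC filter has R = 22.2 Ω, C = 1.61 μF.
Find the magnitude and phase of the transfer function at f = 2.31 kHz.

Step 1 — Angular frequency: ω = 2π·2310 = 1.451e+04 rad/s.
Step 2 — Transfer function: H(jω) = 1/(1 + jωRC).
Step 3 — Denominator: 1 + jωRC = 1 + j·1.451e+04·22.2·1.61e-06 = 1 + j0.5188.
Step 4 — H = 0.7879 - j0.4088.
Step 5 — Magnitude: |H| = 0.8877 (-1.0 dB); phase: φ = -27.4°.

|H| = 0.8877 (-1.0 dB), φ = -27.4°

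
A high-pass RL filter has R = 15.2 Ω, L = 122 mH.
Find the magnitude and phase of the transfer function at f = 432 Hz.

Step 1 — Angular frequency: ω = 2π·432 = 2714 rad/s.
Step 2 — Transfer function: H(jω) = jωL/(R + jωL).
Step 3 — Numerator jωL = j·331.1; denominator R + jωL = 15.2 + j331.1.
Step 4 — H = 0.9979 + j0.0458.
Step 5 — Magnitude: |H| = 0.9989 (-0.0 dB); phase: φ = 2.6°.

|H| = 0.9989 (-0.0 dB), φ = 2.6°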